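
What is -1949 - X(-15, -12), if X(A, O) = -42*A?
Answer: -2579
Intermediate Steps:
-1949 - X(-15, -12) = -1949 - (-42)*(-15) = -1949 - 1*630 = -1949 - 630 = -2579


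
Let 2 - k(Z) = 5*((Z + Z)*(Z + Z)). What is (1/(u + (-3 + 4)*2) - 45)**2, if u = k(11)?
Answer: 11820255841/5837056 ≈ 2025.0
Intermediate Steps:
k(Z) = 2 - 20*Z**2 (k(Z) = 2 - 5*(Z + Z)*(Z + Z) = 2 - 5*(2*Z)*(2*Z) = 2 - 5*4*Z**2 = 2 - 20*Z**2)
u = -2418 (u = 2 - 20*11**2 = 2 - 20*121 = 2 - 2420 = -2418)
(1/(u + (-3 + 4)*2) - 45)**2 = (1/(-2418 + (-3 + 4)*2) - 45)**2 = (1/(-2418 + 1*2) - 45)**2 = (1/(-2418 + 2) - 45)**2 = (1/(-2416) - 45)**2 = (-1/2416 - 45)**2 = (-108721/2416)**2 = 11820255841/5837056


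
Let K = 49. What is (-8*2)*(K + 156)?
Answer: -3280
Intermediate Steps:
(-8*2)*(K + 156) = (-8*2)*(49 + 156) = -16*205 = -3280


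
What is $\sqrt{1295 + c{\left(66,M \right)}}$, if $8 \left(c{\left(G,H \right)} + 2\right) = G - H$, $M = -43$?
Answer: $\frac{\sqrt{20906}}{4} \approx 36.147$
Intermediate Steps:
$c{\left(G,H \right)} = -2 - \frac{H}{8} + \frac{G}{8}$ ($c{\left(G,H \right)} = -2 + \frac{G - H}{8} = -2 + \left(- \frac{H}{8} + \frac{G}{8}\right) = -2 - \frac{H}{8} + \frac{G}{8}$)
$\sqrt{1295 + c{\left(66,M \right)}} = \sqrt{1295 - - \frac{93}{8}} = \sqrt{1295 + \left(-2 + \frac{43}{8} + \frac{33}{4}\right)} = \sqrt{1295 + \frac{93}{8}} = \sqrt{\frac{10453}{8}} = \frac{\sqrt{20906}}{4}$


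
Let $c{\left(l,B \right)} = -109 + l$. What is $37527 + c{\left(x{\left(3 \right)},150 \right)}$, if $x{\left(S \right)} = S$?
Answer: $37421$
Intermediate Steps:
$37527 + c{\left(x{\left(3 \right)},150 \right)} = 37527 + \left(-109 + 3\right) = 37527 - 106 = 37421$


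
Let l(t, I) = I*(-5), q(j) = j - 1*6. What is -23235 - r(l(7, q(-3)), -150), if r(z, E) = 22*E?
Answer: -19935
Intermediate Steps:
q(j) = -6 + j (q(j) = j - 6 = -6 + j)
l(t, I) = -5*I
-23235 - r(l(7, q(-3)), -150) = -23235 - 22*(-150) = -23235 - 1*(-3300) = -23235 + 3300 = -19935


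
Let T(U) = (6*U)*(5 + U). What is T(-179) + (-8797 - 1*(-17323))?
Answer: 195402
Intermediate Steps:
T(U) = 6*U*(5 + U)
T(-179) + (-8797 - 1*(-17323)) = 6*(-179)*(5 - 179) + (-8797 - 1*(-17323)) = 6*(-179)*(-174) + (-8797 + 17323) = 186876 + 8526 = 195402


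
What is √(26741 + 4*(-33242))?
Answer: 3*I*√11803 ≈ 325.92*I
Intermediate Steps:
√(26741 + 4*(-33242)) = √(26741 - 132968) = √(-106227) = 3*I*√11803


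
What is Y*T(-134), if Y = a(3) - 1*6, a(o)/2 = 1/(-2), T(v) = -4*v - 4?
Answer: -3724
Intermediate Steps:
T(v) = -4 - 4*v
a(o) = -1 (a(o) = 2/(-2) = 2*(-1/2) = -1)
Y = -7 (Y = -1 - 1*6 = -1 - 6 = -7)
Y*T(-134) = -7*(-4 - 4*(-134)) = -7*(-4 + 536) = -7*532 = -3724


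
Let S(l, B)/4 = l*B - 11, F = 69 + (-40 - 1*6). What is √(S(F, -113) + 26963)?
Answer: √16523 ≈ 128.54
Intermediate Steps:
F = 23 (F = 69 + (-40 - 6) = 69 - 46 = 23)
S(l, B) = -44 + 4*B*l (S(l, B) = 4*(l*B - 11) = 4*(B*l - 11) = 4*(-11 + B*l) = -44 + 4*B*l)
√(S(F, -113) + 26963) = √((-44 + 4*(-113)*23) + 26963) = √((-44 - 10396) + 26963) = √(-10440 + 26963) = √16523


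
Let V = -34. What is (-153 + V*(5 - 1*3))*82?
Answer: -18122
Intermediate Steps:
(-153 + V*(5 - 1*3))*82 = (-153 - 34*(5 - 1*3))*82 = (-153 - 34*(5 - 3))*82 = (-153 - 34*2)*82 = (-153 - 68)*82 = -221*82 = -18122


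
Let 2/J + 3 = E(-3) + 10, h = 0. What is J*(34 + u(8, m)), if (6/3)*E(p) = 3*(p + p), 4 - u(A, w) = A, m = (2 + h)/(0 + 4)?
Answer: -30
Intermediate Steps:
m = 1/2 (m = (2 + 0)/(0 + 4) = 2/4 = 2*(1/4) = 1/2 ≈ 0.50000)
u(A, w) = 4 - A
E(p) = 3*p (E(p) = (3*(p + p))/2 = (3*(2*p))/2 = (6*p)/2 = 3*p)
J = -1 (J = 2/(-3 + (3*(-3) + 10)) = 2/(-3 + (-9 + 10)) = 2/(-3 + 1) = 2/(-2) = 2*(-1/2) = -1)
J*(34 + u(8, m)) = -(34 + (4 - 1*8)) = -(34 + (4 - 8)) = -(34 - 4) = -1*30 = -30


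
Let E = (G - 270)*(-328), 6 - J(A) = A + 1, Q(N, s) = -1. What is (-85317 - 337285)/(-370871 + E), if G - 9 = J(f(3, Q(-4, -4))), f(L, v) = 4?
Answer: 18374/12417 ≈ 1.4797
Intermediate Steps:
J(A) = 5 - A (J(A) = 6 - (A + 1) = 6 - (1 + A) = 6 + (-1 - A) = 5 - A)
G = 10 (G = 9 + (5 - 1*4) = 9 + (5 - 4) = 9 + 1 = 10)
E = 85280 (E = (10 - 270)*(-328) = -260*(-328) = 85280)
(-85317 - 337285)/(-370871 + E) = (-85317 - 337285)/(-370871 + 85280) = -422602/(-285591) = -422602*(-1/285591) = 18374/12417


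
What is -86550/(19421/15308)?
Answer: -1324907400/19421 ≈ -68220.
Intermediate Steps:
-86550/(19421/15308) = -86550/(19421*(1/15308)) = -86550/19421/15308 = -86550*15308/19421 = -1324907400/19421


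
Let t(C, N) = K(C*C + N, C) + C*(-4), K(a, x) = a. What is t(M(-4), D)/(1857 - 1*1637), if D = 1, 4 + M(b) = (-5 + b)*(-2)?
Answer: 141/220 ≈ 0.64091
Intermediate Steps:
M(b) = 6 - 2*b (M(b) = -4 + (-5 + b)*(-2) = -4 + (10 - 2*b) = 6 - 2*b)
t(C, N) = N + C² - 4*C (t(C, N) = (C*C + N) + C*(-4) = (C² + N) - 4*C = (N + C²) - 4*C = N + C² - 4*C)
t(M(-4), D)/(1857 - 1*1637) = (1 + (6 - 2*(-4))² - 4*(6 - 2*(-4)))/(1857 - 1*1637) = (1 + (6 + 8)² - 4*(6 + 8))/(1857 - 1637) = (1 + 14² - 4*14)/220 = (1 + 196 - 56)/220 = (1/220)*141 = 141/220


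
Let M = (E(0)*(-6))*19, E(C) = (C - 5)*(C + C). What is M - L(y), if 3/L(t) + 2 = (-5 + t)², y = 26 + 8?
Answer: -3/839 ≈ -0.0035757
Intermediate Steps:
y = 34
E(C) = 2*C*(-5 + C) (E(C) = (-5 + C)*(2*C) = 2*C*(-5 + C))
L(t) = 3/(-2 + (-5 + t)²)
M = 0 (M = ((2*0*(-5 + 0))*(-6))*19 = ((2*0*(-5))*(-6))*19 = (0*(-6))*19 = 0*19 = 0)
M - L(y) = 0 - 3/(-2 + (-5 + 34)²) = 0 - 3/(-2 + 29²) = 0 - 3/(-2 + 841) = 0 - 3/839 = -3/839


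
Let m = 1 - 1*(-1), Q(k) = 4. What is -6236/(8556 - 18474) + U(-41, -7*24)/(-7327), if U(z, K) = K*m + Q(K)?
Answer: 24491974/36334593 ≈ 0.67407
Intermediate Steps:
m = 2 (m = 1 + 1 = 2)
U(z, K) = 4 + 2*K (U(z, K) = K*2 + 4 = 2*K + 4 = 4 + 2*K)
-6236/(8556 - 18474) + U(-41, -7*24)/(-7327) = -6236/(8556 - 18474) + (4 + 2*(-7*24))/(-7327) = -6236/(-9918) + (4 + 2*(-168))*(-1/7327) = -6236*(-1/9918) + (4 - 336)*(-1/7327) = 3118/4959 - 332*(-1/7327) = 3118/4959 + 332/7327 = 24491974/36334593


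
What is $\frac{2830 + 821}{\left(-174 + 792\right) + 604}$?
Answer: $\frac{3651}{1222} \approx 2.9877$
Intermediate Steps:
$\frac{2830 + 821}{\left(-174 + 792\right) + 604} = \frac{3651}{618 + 604} = \frac{3651}{1222}$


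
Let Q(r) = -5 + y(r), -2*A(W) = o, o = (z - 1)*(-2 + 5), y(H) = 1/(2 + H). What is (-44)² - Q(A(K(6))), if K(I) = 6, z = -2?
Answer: 25231/13 ≈ 1940.8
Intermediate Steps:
o = -9 (o = (-2 - 1)*(-2 + 5) = -3*3 = -9)
A(W) = 9/2 (A(W) = -½*(-9) = 9/2)
Q(r) = -5 + 1/(2 + r)
(-44)² - Q(A(K(6))) = (-44)² - (-9 - 5*9/2)/(2 + 9/2) = 1936 - (-9 - 45/2)/13/2 = 1936 - 2*(-63)/(13*2) = 1936 - 1*(-63/13) = 1936 + 63/13 = 25231/13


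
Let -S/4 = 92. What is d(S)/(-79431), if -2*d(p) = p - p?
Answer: 0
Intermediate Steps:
S = -368 (S = -4*92 = -368)
d(p) = 0 (d(p) = -(p - p)/2 = -½*0 = 0)
d(S)/(-79431) = 0/(-79431) = 0*(-1/79431) = 0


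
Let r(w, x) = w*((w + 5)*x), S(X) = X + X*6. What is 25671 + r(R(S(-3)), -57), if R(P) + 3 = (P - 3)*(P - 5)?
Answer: -22132851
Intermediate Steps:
S(X) = 7*X (S(X) = X + 6*X = 7*X)
R(P) = -3 + (-5 + P)*(-3 + P) (R(P) = -3 + (P - 3)*(P - 5) = -3 + (-3 + P)*(-5 + P) = -3 + (-5 + P)*(-3 + P))
r(w, x) = w*x*(5 + w) (r(w, x) = w*((5 + w)*x) = w*(x*(5 + w)) = w*x*(5 + w))
25671 + r(R(S(-3)), -57) = 25671 + (12 + (7*(-3))² - 56*(-3))*(-57)*(5 + (12 + (7*(-3))² - 56*(-3))) = 25671 + (12 + (-21)² - 8*(-21))*(-57)*(5 + (12 + (-21)² - 8*(-21))) = 25671 + (12 + 441 + 168)*(-57)*(5 + (12 + 441 + 168)) = 25671 + 621*(-57)*(5 + 621) = 25671 + 621*(-57)*626 = 25671 - 22158522 = -22132851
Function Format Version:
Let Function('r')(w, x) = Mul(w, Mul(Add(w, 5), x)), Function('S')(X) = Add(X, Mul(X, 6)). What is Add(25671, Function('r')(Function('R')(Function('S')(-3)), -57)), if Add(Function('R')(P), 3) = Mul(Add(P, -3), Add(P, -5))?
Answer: -22132851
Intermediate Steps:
Function('S')(X) = Mul(7, X) (Function('S')(X) = Add(X, Mul(6, X)) = Mul(7, X))
Function('R')(P) = Add(-3, Mul(Add(-5, P), Add(-3, P))) (Function('R')(P) = Add(-3, Mul(Add(P, -3), Add(P, -5))) = Add(-3, Mul(Add(-3, P), Add(-5, P))) = Add(-3, Mul(Add(-5, P), Add(-3, P))))
Function('r')(w, x) = Mul(w, x, Add(5, w)) (Function('r')(w, x) = Mul(w, Mul(Add(5, w), x)) = Mul(w, Mul(x, Add(5, w))) = Mul(w, x, Add(5, w)))
Add(25671, Function('r')(Function('R')(Function('S')(-3)), -57)) = Add(25671, Mul(Add(12, Pow(Mul(7, -3), 2), Mul(-8, Mul(7, -3))), -57, Add(5, Add(12, Pow(Mul(7, -3), 2), Mul(-8, Mul(7, -3)))))) = Add(25671, Mul(Add(12, Pow(-21, 2), Mul(-8, -21)), -57, Add(5, Add(12, Pow(-21, 2), Mul(-8, -21))))) = Add(25671, Mul(Add(12, 441, 168), -57, Add(5, Add(12, 441, 168)))) = Add(25671, Mul(621, -57, Add(5, 621))) = Add(25671, Mul(621, -57, 626)) = Add(25671, -22158522) = -22132851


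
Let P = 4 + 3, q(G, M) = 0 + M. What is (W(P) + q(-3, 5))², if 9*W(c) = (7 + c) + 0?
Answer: 3481/81 ≈ 42.975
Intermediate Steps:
q(G, M) = M
P = 7
W(c) = 7/9 + c/9 (W(c) = ((7 + c) + 0)/9 = (7 + c)/9 = 7/9 + c/9)
(W(P) + q(-3, 5))² = ((7/9 + (⅑)*7) + 5)² = ((7/9 + 7/9) + 5)² = (14/9 + 5)² = (59/9)² = 3481/81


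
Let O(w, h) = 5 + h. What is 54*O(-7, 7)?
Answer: 648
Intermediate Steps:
54*O(-7, 7) = 54*(5 + 7) = 54*12 = 648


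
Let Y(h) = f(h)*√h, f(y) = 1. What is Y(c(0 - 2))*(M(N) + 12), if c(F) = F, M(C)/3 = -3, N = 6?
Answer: 3*I*√2 ≈ 4.2426*I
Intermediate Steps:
M(C) = -9 (M(C) = 3*(-3) = -9)
Y(h) = √h (Y(h) = 1*√h = √h)
Y(c(0 - 2))*(M(N) + 12) = √(0 - 2)*(-9 + 12) = √(-2)*3 = (I*√2)*3 = 3*I*√2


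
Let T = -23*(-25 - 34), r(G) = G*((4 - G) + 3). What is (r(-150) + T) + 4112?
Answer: -18081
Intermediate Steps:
r(G) = G*(7 - G)
T = 1357 (T = -23*(-59) = 1357)
(r(-150) + T) + 4112 = (-150*(7 - 1*(-150)) + 1357) + 4112 = (-150*(7 + 150) + 1357) + 4112 = (-150*157 + 1357) + 4112 = (-23550 + 1357) + 4112 = -22193 + 4112 = -18081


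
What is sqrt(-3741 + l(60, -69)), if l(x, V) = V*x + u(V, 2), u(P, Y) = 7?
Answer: I*sqrt(7874) ≈ 88.736*I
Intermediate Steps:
l(x, V) = 7 + V*x (l(x, V) = V*x + 7 = 7 + V*x)
sqrt(-3741 + l(60, -69)) = sqrt(-3741 + (7 - 69*60)) = sqrt(-3741 + (7 - 4140)) = sqrt(-3741 - 4133) = sqrt(-7874) = I*sqrt(7874)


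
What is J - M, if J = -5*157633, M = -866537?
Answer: 78372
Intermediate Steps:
J = -788165
J - M = -788165 - 1*(-866537) = -788165 + 866537 = 78372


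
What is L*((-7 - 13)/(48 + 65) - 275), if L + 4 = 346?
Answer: -10634490/113 ≈ -94111.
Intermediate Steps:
L = 342 (L = -4 + 346 = 342)
L*((-7 - 13)/(48 + 65) - 275) = 342*((-7 - 13)/(48 + 65) - 275) = 342*(-20/113 - 275) = 342*(-31095/113) = -10634490/113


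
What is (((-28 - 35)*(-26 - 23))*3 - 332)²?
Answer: 79727041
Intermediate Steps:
(((-28 - 35)*(-26 - 23))*3 - 332)² = (-63*(-49)*3 - 332)² = (3087*3 - 332)² = (9261 - 332)² = 8929² = 79727041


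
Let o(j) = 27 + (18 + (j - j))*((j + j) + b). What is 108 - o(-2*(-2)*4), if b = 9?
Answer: -657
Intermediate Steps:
o(j) = 189 + 36*j (o(j) = 27 + (18 + (j - j))*((j + j) + 9) = 27 + (18 + 0)*(2*j + 9) = 27 + 18*(9 + 2*j) = 27 + (162 + 36*j) = 189 + 36*j)
108 - o(-2*(-2)*4) = 108 - (189 + 36*(-2*(-2)*4)) = 108 - (189 + 36*(4*4)) = 108 - (189 + 36*16) = 108 - (189 + 576) = 108 - 1*765 = 108 - 765 = -657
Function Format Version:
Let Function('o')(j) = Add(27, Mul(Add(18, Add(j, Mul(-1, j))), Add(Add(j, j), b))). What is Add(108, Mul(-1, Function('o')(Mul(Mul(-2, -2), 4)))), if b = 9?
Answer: -657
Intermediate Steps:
Function('o')(j) = Add(189, Mul(36, j)) (Function('o')(j) = Add(27, Mul(Add(18, Add(j, Mul(-1, j))), Add(Add(j, j), 9))) = Add(27, Mul(Add(18, 0), Add(Mul(2, j), 9))) = Add(27, Mul(18, Add(9, Mul(2, j)))) = Add(27, Add(162, Mul(36, j))) = Add(189, Mul(36, j)))
Add(108, Mul(-1, Function('o')(Mul(Mul(-2, -2), 4)))) = Add(108, Mul(-1, Add(189, Mul(36, Mul(Mul(-2, -2), 4))))) = Add(108, Mul(-1, Add(189, Mul(36, Mul(4, 4))))) = Add(108, Mul(-1, Add(189, Mul(36, 16)))) = Add(108, Mul(-1, Add(189, 576))) = Add(108, Mul(-1, 765)) = Add(108, -765) = -657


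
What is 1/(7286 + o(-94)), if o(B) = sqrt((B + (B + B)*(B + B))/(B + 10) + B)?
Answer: 102004/743208335 - 3*I*sqrt(11186)/743208335 ≈ 0.00013725 - 4.2692e-7*I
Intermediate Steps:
o(B) = sqrt(B + (B + 4*B**2)/(10 + B)) (o(B) = sqrt((B + (2*B)*(2*B))/(10 + B) + B) = sqrt((B + 4*B**2)/(10 + B) + B) = sqrt(B + (B + 4*B**2)/(10 + B)))
1/(7286 + o(-94)) = 1/(7286 + sqrt(-94*(11 + 5*(-94))/(10 - 94))) = 1/(7286 + sqrt(-94*(11 - 470)/(-84))) = 1/(7286 + sqrt(-94*(-1/84)*(-459))) = 1/(7286 + sqrt(-7191/14)) = 1/(7286 + 3*I*sqrt(11186)/14)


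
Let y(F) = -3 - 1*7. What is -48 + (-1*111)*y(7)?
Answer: 1062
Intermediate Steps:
y(F) = -10 (y(F) = -3 - 7 = -10)
-48 + (-1*111)*y(7) = -48 - 1*111*(-10) = -48 - 111*(-10) = -48 + 1110 = 1062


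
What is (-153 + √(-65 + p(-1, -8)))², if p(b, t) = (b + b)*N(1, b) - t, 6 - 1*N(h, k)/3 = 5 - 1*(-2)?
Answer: (153 - I*√51)² ≈ 23358.0 - 2185.3*I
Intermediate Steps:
N(h, k) = -3 (N(h, k) = 18 - 3*(5 - 1*(-2)) = 18 - 3*(5 + 2) = 18 - 3*7 = 18 - 21 = -3)
p(b, t) = -t - 6*b (p(b, t) = (b + b)*(-3) - t = (2*b)*(-3) - t = -6*b - t = -t - 6*b)
(-153 + √(-65 + p(-1, -8)))² = (-153 + √(-65 + (-1*(-8) - 6*(-1))))² = (-153 + √(-65 + (8 + 6)))² = (-153 + √(-65 + 14))² = (-153 + √(-51))² = (-153 + I*√51)²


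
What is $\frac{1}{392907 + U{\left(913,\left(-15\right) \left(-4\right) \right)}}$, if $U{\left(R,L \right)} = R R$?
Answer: $\frac{1}{1226476} \approx 8.1534 \cdot 10^{-7}$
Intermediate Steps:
$U{\left(R,L \right)} = R^{2}$
$\frac{1}{392907 + U{\left(913,\left(-15\right) \left(-4\right) \right)}} = \frac{1}{392907 + 913^{2}} = \frac{1}{392907 + 833569} = \frac{1}{1226476}$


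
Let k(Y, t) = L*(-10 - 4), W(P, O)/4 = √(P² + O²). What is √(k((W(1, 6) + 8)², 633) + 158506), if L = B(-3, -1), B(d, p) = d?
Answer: 2*√39637 ≈ 398.18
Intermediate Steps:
W(P, O) = 4*√(O² + P²) (W(P, O) = 4*√(P² + O²) = 4*√(O² + P²))
L = -3
k(Y, t) = 42 (k(Y, t) = -3*(-10 - 4) = -3*(-14) = 42)
√(k((W(1, 6) + 8)², 633) + 158506) = √(42 + 158506) = √158548 = 2*√39637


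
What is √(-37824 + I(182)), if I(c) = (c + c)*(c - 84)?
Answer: 2*I*√538 ≈ 46.39*I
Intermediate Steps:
I(c) = 2*c*(-84 + c) (I(c) = (2*c)*(-84 + c) = 2*c*(-84 + c))
√(-37824 + I(182)) = √(-37824 + 2*182*(-84 + 182)) = √(-37824 + 2*182*98) = √(-37824 + 35672) = √(-2152) = 2*I*√538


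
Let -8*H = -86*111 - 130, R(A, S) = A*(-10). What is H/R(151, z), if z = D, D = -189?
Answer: -2419/3020 ≈ -0.80099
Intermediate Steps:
z = -189
R(A, S) = -10*A
H = 2419/2 (H = -(-86*111 - 130)/8 = -(-9546 - 130)/8 = -⅛*(-9676) = 2419/2 ≈ 1209.5)
H/R(151, z) = 2419/(2*((-10*151))) = (2419/2)/(-1510) = (2419/2)*(-1/1510) = -2419/3020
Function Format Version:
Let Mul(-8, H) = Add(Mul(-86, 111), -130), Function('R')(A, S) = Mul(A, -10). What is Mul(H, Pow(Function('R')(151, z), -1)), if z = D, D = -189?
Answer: Rational(-2419, 3020) ≈ -0.80099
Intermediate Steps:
z = -189
Function('R')(A, S) = Mul(-10, A)
H = Rational(2419, 2) (H = Mul(Rational(-1, 8), Add(Mul(-86, 111), -130)) = Mul(Rational(-1, 8), Add(-9546, -130)) = Mul(Rational(-1, 8), -9676) = Rational(2419, 2) ≈ 1209.5)
Mul(H, Pow(Function('R')(151, z), -1)) = Mul(Rational(2419, 2), Pow(Mul(-10, 151), -1)) = Mul(Rational(2419, 2), Pow(-1510, -1)) = Mul(Rational(2419, 2), Rational(-1, 1510)) = Rational(-2419, 3020)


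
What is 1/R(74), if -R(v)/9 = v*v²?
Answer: -1/3647016 ≈ -2.7420e-7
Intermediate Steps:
R(v) = -9*v³ (R(v) = -9*v*v² = -9*v³)
1/R(74) = 1/(-9*74³) = 1/(-9*405224) = 1/(-3647016) = -1/3647016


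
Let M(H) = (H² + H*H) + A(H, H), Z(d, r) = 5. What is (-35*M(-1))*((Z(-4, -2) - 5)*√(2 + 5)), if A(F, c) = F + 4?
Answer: 0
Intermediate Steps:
A(F, c) = 4 + F
M(H) = 4 + H + 2*H² (M(H) = (H² + H*H) + (4 + H) = (H² + H²) + (4 + H) = 2*H² + (4 + H) = 4 + H + 2*H²)
(-35*M(-1))*((Z(-4, -2) - 5)*√(2 + 5)) = (-35*(4 - 1 + 2*(-1)²))*((5 - 5)*√(2 + 5)) = (-35*(4 - 1 + 2*1))*(0*√7) = -35*(4 - 1 + 2)*0 = -35*5*0 = -175*0 = 0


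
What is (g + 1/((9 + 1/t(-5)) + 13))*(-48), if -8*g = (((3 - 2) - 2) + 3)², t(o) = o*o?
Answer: 12024/551 ≈ 21.822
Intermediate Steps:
t(o) = o²
g = -½ (g = -(((3 - 2) - 2) + 3)²/8 = -((1 - 2) + 3)²/8 = -(-1 + 3)²/8 = -⅛*2² = -⅛*4 = -½ ≈ -0.50000)
(g + 1/((9 + 1/t(-5)) + 13))*(-48) = (-½ + 1/((9 + 1/((-5)²)) + 13))*(-48) = (-½ + 1/((9 + 1/25) + 13))*(-48) = (-½ + 1/(226/25 + 13))*(-48) = (-½ + 1/(551/25))*(-48) = (-½ + 25/551)*(-48) = -501/1102*(-48) = 12024/551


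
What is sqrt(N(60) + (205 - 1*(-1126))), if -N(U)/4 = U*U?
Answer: I*sqrt(13069) ≈ 114.32*I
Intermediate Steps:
N(U) = -4*U**2 (N(U) = -4*U*U = -4*U**2)
sqrt(N(60) + (205 - 1*(-1126))) = sqrt(-4*60**2 + (205 - 1*(-1126))) = sqrt(-4*3600 + (205 + 1126)) = sqrt(-14400 + 1331) = sqrt(-13069) = I*sqrt(13069)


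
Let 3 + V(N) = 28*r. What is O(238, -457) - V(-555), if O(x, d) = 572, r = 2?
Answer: 519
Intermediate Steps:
V(N) = 53 (V(N) = -3 + 28*2 = -3 + 56 = 53)
O(238, -457) - V(-555) = 572 - 1*53 = 572 - 53 = 519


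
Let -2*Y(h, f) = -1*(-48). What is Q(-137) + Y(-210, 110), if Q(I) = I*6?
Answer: -846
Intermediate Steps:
Q(I) = 6*I
Y(h, f) = -24 (Y(h, f) = -(-1)*(-48)/2 = -½*48 = -24)
Q(-137) + Y(-210, 110) = 6*(-137) - 24 = -822 - 24 = -846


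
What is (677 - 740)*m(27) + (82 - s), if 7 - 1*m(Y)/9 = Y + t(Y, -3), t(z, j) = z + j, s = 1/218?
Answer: 5456539/218 ≈ 25030.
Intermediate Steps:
s = 1/218 ≈ 0.0045872
t(z, j) = j + z
m(Y) = 90 - 18*Y (m(Y) = 63 - 9*(Y + (-3 + Y)) = 63 - 9*(-3 + 2*Y) = 63 + (27 - 18*Y) = 90 - 18*Y)
(677 - 740)*m(27) + (82 - s) = (677 - 740)*(90 - 18*27) + (82 - 1*1/218) = -63*(90 - 486) + (82 - 1/218) = -63*(-396) + 17875/218 = 24948 + 17875/218 = 5456539/218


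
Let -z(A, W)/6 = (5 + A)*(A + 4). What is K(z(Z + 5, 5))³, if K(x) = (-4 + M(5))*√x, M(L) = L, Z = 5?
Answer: -7560*I*√35 ≈ -44726.0*I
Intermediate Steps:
z(A, W) = -6*(4 + A)*(5 + A) (z(A, W) = -6*(5 + A)*(A + 4) = -6*(5 + A)*(4 + A) = -6*(4 + A)*(5 + A))
K(x) = √x (K(x) = (-4 + 5)*√x = 1*√x = √x)
K(z(Z + 5, 5))³ = (√(-120 - 54*(5 + 5) - 6*(5 + 5)²))³ = (√(-120 - 54*10 - 6*10²))³ = (√(-120 - 540 - 6*100))³ = (√(-120 - 540 - 600))³ = (√(-1260))³ = (6*I*√35)³ = -7560*I*√35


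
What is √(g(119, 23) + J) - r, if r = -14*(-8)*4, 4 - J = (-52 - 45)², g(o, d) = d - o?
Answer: -448 + I*√9501 ≈ -448.0 + 97.473*I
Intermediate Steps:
J = -9405 (J = 4 - (-52 - 45)² = 4 - 1*(-97)² = 4 - 1*9409 = 4 - 9409 = -9405)
r = 448 (r = 112*4 = 448)
√(g(119, 23) + J) - r = √((23 - 1*119) - 9405) - 1*448 = √((23 - 119) - 9405) - 448 = √(-96 - 9405) - 448 = √(-9501) - 448 = I*√9501 - 448 = -448 + I*√9501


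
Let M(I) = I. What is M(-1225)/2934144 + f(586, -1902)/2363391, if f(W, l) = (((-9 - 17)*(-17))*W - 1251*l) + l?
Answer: 286407804139/256834426752 ≈ 1.1151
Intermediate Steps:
f(W, l) = -1250*l + 442*W (f(W, l) = ((-26*(-17))*W - 1251*l) + l = (442*W - 1251*l) + l = (-1251*l + 442*W) + l = -1250*l + 442*W)
M(-1225)/2934144 + f(586, -1902)/2363391 = -1225/2934144 + (-1250*(-1902) + 442*586)/2363391 = -1225*1/2934144 + (2377500 + 259012)*(1/2363391) = -1225/2934144 + 2636512*(1/2363391) = -1225/2934144 + 2636512/2363391 = 286407804139/256834426752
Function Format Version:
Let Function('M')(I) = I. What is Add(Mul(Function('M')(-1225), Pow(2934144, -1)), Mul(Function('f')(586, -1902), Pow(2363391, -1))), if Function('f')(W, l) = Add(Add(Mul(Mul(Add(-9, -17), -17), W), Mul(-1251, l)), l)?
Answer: Rational(286407804139, 256834426752) ≈ 1.1151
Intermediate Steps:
Function('f')(W, l) = Add(Mul(-1250, l), Mul(442, W)) (Function('f')(W, l) = Add(Add(Mul(Mul(-26, -17), W), Mul(-1251, l)), l) = Add(Add(Mul(442, W), Mul(-1251, l)), l) = Add(Add(Mul(-1251, l), Mul(442, W)), l) = Add(Mul(-1250, l), Mul(442, W)))
Add(Mul(Function('M')(-1225), Pow(2934144, -1)), Mul(Function('f')(586, -1902), Pow(2363391, -1))) = Add(Mul(-1225, Pow(2934144, -1)), Mul(Add(Mul(-1250, -1902), Mul(442, 586)), Pow(2363391, -1))) = Add(Mul(-1225, Rational(1, 2934144)), Mul(Add(2377500, 259012), Rational(1, 2363391))) = Add(Rational(-1225, 2934144), Mul(2636512, Rational(1, 2363391))) = Add(Rational(-1225, 2934144), Rational(2636512, 2363391)) = Rational(286407804139, 256834426752)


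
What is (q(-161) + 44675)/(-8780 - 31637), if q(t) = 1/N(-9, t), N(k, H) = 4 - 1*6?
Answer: -6873/6218 ≈ -1.1053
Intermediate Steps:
N(k, H) = -2 (N(k, H) = 4 - 6 = -2)
q(t) = -½ (q(t) = 1/(-2) = -½)
(q(-161) + 44675)/(-8780 - 31637) = (-½ + 44675)/(-8780 - 31637) = (89349/2)/(-40417) = (89349/2)*(-1/40417) = -6873/6218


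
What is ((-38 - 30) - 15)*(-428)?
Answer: 35524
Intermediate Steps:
((-38 - 30) - 15)*(-428) = (-68 - 15)*(-428) = -83*(-428) = 35524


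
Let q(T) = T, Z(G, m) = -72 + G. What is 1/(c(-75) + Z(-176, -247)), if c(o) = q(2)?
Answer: -1/246 ≈ -0.0040650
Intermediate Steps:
c(o) = 2
1/(c(-75) + Z(-176, -247)) = 1/(2 + (-72 - 176)) = 1/(2 - 248) = 1/(-246) = -1/246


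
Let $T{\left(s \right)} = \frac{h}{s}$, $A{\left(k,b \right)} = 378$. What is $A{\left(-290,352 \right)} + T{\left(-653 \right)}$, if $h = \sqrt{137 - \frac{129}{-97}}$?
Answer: $378 - \frac{\sqrt{1301546}}{63341} \approx 377.98$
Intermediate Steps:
$h = \frac{\sqrt{1301546}}{97}$ ($h = \sqrt{137 - - \frac{129}{97}} = \sqrt{137 + \frac{129}{97}} = \sqrt{\frac{13418}{97}} = \frac{\sqrt{1301546}}{97} \approx 11.761$)
$T{\left(s \right)} = \frac{\sqrt{1301546}}{97 s}$ ($T{\left(s \right)} = \frac{\frac{1}{97} \sqrt{1301546}}{s} = \frac{\sqrt{1301546}}{97 s}$)
$A{\left(-290,352 \right)} + T{\left(-653 \right)} = 378 + \frac{\sqrt{1301546}}{97 \left(-653\right)} = 378 + \frac{1}{97} \sqrt{1301546} \left(- \frac{1}{653}\right) = 378 - \frac{\sqrt{1301546}}{63341}$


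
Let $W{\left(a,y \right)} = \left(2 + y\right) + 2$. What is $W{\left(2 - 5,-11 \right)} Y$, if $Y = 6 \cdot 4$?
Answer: $-168$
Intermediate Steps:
$W{\left(a,y \right)} = 4 + y$
$Y = 24$
$W{\left(2 - 5,-11 \right)} Y = \left(4 - 11\right) 24 = \left(-7\right) 24 = -168$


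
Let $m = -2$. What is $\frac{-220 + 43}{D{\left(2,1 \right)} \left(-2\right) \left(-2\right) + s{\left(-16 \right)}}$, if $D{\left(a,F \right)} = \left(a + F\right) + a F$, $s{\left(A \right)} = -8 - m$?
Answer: $- \frac{177}{14} \approx -12.643$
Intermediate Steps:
$s{\left(A \right)} = -6$ ($s{\left(A \right)} = -8 - -2 = -8 + 2 = -6$)
$D{\left(a,F \right)} = F + a + F a$ ($D{\left(a,F \right)} = \left(F + a\right) + F a = F + a + F a$)
$\frac{-220 + 43}{D{\left(2,1 \right)} \left(-2\right) \left(-2\right) + s{\left(-16 \right)}} = \frac{-220 + 43}{\left(1 + 2 + 1 \cdot 2\right) \left(-2\right) \left(-2\right) - 6} = - \frac{177}{\left(1 + 2 + 2\right) \left(-2\right) \left(-2\right) - 6} = - \frac{177}{5 \left(-2\right) \left(-2\right) - 6} = - \frac{177}{\left(-10\right) \left(-2\right) - 6} = - \frac{177}{20 - 6} = - \frac{177}{14}$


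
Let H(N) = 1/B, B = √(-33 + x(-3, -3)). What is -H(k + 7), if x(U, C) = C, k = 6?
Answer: I/6 ≈ 0.16667*I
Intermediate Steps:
B = 6*I (B = √(-33 - 3) = √(-36) = 6*I ≈ 6.0*I)
H(N) = -I/6 (H(N) = 1/(6*I) = -I/6)
-H(k + 7) = -(-1)*I/6 = I/6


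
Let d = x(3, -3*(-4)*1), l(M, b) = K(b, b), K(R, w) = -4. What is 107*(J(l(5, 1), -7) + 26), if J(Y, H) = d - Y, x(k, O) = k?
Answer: 3531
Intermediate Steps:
l(M, b) = -4
d = 3
J(Y, H) = 3 - Y
107*(J(l(5, 1), -7) + 26) = 107*((3 - 1*(-4)) + 26) = 107*((3 + 4) + 26) = 107*(7 + 26) = 107*33 = 3531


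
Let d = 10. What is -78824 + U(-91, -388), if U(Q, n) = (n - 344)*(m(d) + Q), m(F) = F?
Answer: -19532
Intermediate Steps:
U(Q, n) = (-344 + n)*(10 + Q) (U(Q, n) = (n - 344)*(10 + Q) = (-344 + n)*(10 + Q))
-78824 + U(-91, -388) = -78824 + (-3440 - 344*(-91) + 10*(-388) - 91*(-388)) = -78824 + (-3440 + 31304 - 3880 + 35308) = -78824 + 59292 = -19532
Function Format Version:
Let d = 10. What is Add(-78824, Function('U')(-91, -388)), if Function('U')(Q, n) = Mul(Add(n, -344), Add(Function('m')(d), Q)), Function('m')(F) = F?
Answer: -19532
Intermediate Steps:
Function('U')(Q, n) = Mul(Add(-344, n), Add(10, Q)) (Function('U')(Q, n) = Mul(Add(n, -344), Add(10, Q)) = Mul(Add(-344, n), Add(10, Q)))
Add(-78824, Function('U')(-91, -388)) = Add(-78824, Add(-3440, Mul(-344, -91), Mul(10, -388), Mul(-91, -388))) = Add(-78824, Add(-3440, 31304, -3880, 35308)) = Add(-78824, 59292) = -19532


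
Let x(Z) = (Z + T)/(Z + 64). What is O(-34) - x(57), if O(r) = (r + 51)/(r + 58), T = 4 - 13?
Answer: 905/2904 ≈ 0.31164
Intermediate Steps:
T = -9
x(Z) = (-9 + Z)/(64 + Z) (x(Z) = (Z - 9)/(Z + 64) = (-9 + Z)/(64 + Z))
O(r) = (51 + r)/(58 + r)
O(-34) - x(57) = (51 - 34)/(58 - 34) - (-9 + 57)/(64 + 57) = 17/24 - 48/121 = 905/2904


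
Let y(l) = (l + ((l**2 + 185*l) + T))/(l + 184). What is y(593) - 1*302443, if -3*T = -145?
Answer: -100515521/333 ≈ -3.0185e+5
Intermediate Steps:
T = 145/3 (T = -1/3*(-145) = 145/3 ≈ 48.333)
y(l) = (145/3 + l**2 + 186*l)/(184 + l) (y(l) = (l + ((l**2 + 185*l) + 145/3))/(l + 184) = (l + (145/3 + l**2 + 185*l))/(184 + l) = (145/3 + l**2 + 186*l)/(184 + l))
y(593) - 1*302443 = (145/3 + 593**2 + 186*593)/(184 + 593) - 1*302443 = (145/3 + 351649 + 110298)/777 - 302443 = (1/777)*(1385986/3) - 302443 = 197998/333 - 302443 = -100515521/333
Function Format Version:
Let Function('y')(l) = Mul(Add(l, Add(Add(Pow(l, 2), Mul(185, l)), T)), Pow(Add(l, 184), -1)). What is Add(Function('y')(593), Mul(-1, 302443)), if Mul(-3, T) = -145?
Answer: Rational(-100515521, 333) ≈ -3.0185e+5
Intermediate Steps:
T = Rational(145, 3) (T = Mul(Rational(-1, 3), -145) = Rational(145, 3) ≈ 48.333)
Function('y')(l) = Mul(Pow(Add(184, l), -1), Add(Rational(145, 3), Pow(l, 2), Mul(186, l))) (Function('y')(l) = Mul(Add(l, Add(Add(Pow(l, 2), Mul(185, l)), Rational(145, 3))), Pow(Add(l, 184), -1)) = Mul(Add(l, Add(Rational(145, 3), Pow(l, 2), Mul(185, l))), Pow(Add(184, l), -1)) = Mul(Add(Rational(145, 3), Pow(l, 2), Mul(186, l)), Pow(Add(184, l), -1)) = Mul(Pow(Add(184, l), -1), Add(Rational(145, 3), Pow(l, 2), Mul(186, l))))
Add(Function('y')(593), Mul(-1, 302443)) = Add(Mul(Pow(Add(184, 593), -1), Add(Rational(145, 3), Pow(593, 2), Mul(186, 593))), Mul(-1, 302443)) = Add(Mul(Pow(777, -1), Add(Rational(145, 3), 351649, 110298)), -302443) = Add(Mul(Rational(1, 777), Rational(1385986, 3)), -302443) = Add(Rational(197998, 333), -302443) = Rational(-100515521, 333)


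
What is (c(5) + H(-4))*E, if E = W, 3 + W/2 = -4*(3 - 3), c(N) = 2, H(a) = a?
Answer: 12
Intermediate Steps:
W = -6 (W = -6 + 2*(-4*(3 - 3)) = -6 + 2*(-4*0) = -6 + 2*0 = -6 + 0 = -6)
E = -6
(c(5) + H(-4))*E = (2 - 4)*(-6) = -2*(-6) = 12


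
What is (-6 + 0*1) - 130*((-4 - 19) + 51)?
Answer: -3646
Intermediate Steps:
(-6 + 0*1) - 130*((-4 - 19) + 51) = (-6 + 0) - 130*(-23 + 51) = -6 - 130*28 = -6 - 3640 = -3646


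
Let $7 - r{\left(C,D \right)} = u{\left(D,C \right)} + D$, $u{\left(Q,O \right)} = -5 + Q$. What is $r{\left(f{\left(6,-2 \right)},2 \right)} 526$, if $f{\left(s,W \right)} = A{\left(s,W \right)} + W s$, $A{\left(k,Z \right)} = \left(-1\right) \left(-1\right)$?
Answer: $4208$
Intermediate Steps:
$A{\left(k,Z \right)} = 1$
$f{\left(s,W \right)} = 1 + W s$
$r{\left(C,D \right)} = 12 - 2 D$ ($r{\left(C,D \right)} = 7 - \left(\left(-5 + D\right) + D\right) = 7 - \left(-5 + 2 D\right) = 12 - 2 D$)
$r{\left(f{\left(6,-2 \right)},2 \right)} 526 = \left(12 - 4\right) 526 = 8 \cdot 526 = 4208$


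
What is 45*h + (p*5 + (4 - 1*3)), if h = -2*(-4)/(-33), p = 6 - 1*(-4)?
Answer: 441/11 ≈ 40.091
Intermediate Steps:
p = 10 (p = 6 + 4 = 10)
h = -8/33 (h = 8*(-1/33) = -8/33 ≈ -0.24242)
45*h + (p*5 + (4 - 1*3)) = 45*(-8/33) + (10*5 + (4 - 1*3)) = -120/11 + (50 + (4 - 3)) = -120/11 + (50 + 1) = -120/11 + 51 = 441/11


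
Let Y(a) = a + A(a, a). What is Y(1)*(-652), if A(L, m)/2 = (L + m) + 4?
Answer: -8476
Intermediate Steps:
A(L, m) = 8 + 2*L + 2*m (A(L, m) = 2*((L + m) + 4) = 2*(4 + L + m) = 8 + 2*L + 2*m)
Y(a) = 8 + 5*a (Y(a) = a + (8 + 2*a + 2*a) = a + (8 + 4*a) = 8 + 5*a)
Y(1)*(-652) = (8 + 5*1)*(-652) = (8 + 5)*(-652) = 13*(-652) = -8476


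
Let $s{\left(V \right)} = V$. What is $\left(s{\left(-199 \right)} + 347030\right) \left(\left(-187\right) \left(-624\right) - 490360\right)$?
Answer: $-129601033432$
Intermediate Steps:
$\left(s{\left(-199 \right)} + 347030\right) \left(\left(-187\right) \left(-624\right) - 490360\right) = \left(-199 + 347030\right) \left(\left(-187\right) \left(-624\right) - 490360\right) = 346831 \left(116688 - 490360\right) = 346831 \left(-373672\right) = -129601033432$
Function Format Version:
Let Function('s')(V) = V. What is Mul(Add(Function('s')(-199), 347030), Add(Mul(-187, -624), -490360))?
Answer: -129601033432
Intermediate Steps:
Mul(Add(Function('s')(-199), 347030), Add(Mul(-187, -624), -490360)) = Mul(Add(-199, 347030), Add(Mul(-187, -624), -490360)) = Mul(346831, Add(116688, -490360)) = Mul(346831, -373672) = -129601033432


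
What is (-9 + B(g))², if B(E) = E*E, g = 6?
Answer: 729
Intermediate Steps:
B(E) = E²
(-9 + B(g))² = (-9 + 6²)² = (-9 + 36)² = 27² = 729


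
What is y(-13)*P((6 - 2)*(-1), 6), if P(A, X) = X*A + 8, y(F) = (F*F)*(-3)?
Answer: 8112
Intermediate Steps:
y(F) = -3*F² (y(F) = F²*(-3) = -3*F²)
P(A, X) = 8 + A*X (P(A, X) = A*X + 8 = 8 + A*X)
y(-13)*P((6 - 2)*(-1), 6) = (-3*(-13)²)*(8 + ((6 - 2)*(-1))*6) = (-3*169)*(8 + (4*(-1))*6) = -507*(8 - 4*6) = -507*(8 - 24) = -507*(-16) = 8112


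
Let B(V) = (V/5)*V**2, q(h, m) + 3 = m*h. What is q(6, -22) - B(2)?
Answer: -683/5 ≈ -136.60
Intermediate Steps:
q(h, m) = -3 + h*m (q(h, m) = -3 + m*h = -3 + h*m)
B(V) = V**3/5 (B(V) = (V*(1/5))*V**2 = (V/5)*V**2 = V**3/5)
q(6, -22) - B(2) = (-3 + 6*(-22)) - 2**3/5 = (-3 - 132) - 8/5 = -135 - 1*8/5 = -135 - 8/5 = -683/5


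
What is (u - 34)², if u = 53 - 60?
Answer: 1681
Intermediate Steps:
u = -7
(u - 34)² = (-7 - 34)² = (-41)² = 1681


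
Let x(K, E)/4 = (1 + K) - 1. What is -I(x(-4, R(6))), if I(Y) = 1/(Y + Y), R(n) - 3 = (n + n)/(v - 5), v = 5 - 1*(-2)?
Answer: 1/32 ≈ 0.031250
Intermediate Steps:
v = 7 (v = 5 + 2 = 7)
R(n) = 3 + n (R(n) = 3 + (n + n)/(7 - 5) = 3 + (2*n)/2 = 3 + (2*n)*(1/2) = 3 + n)
x(K, E) = 4*K (x(K, E) = 4*((1 + K) - 1) = 4*K)
I(Y) = 1/(2*Y)
-I(x(-4, R(6))) = -1/(2*(4*(-4))) = -1/(2*(-16)) = -(-1)/(2*16) = -1*(-1/32) = 1/32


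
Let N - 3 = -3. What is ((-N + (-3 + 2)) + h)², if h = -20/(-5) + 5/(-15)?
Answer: 64/9 ≈ 7.1111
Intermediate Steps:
N = 0 (N = 3 - 3 = 0)
h = 11/3 (h = -20*(-⅕) + 5*(-1/15) = 4 - ⅓ = 11/3 ≈ 3.6667)
((-N + (-3 + 2)) + h)² = ((-1*0 + (-3 + 2)) + 11/3)² = ((0 - 1) + 11/3)² = (-1 + 11/3)² = (8/3)² = 64/9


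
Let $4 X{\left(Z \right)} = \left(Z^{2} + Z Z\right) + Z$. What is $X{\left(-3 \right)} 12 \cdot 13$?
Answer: $585$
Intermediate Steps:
$X{\left(Z \right)} = \frac{Z^{2}}{2} + \frac{Z}{4}$ ($X{\left(Z \right)} = \frac{\left(Z^{2} + Z Z\right) + Z}{4} = \frac{\left(Z^{2} + Z^{2}\right) + Z}{4} = \frac{2 Z^{2} + Z}{4} = \frac{Z + 2 Z^{2}}{4} = \frac{Z^{2}}{2} + \frac{Z}{4}$)
$X{\left(-3 \right)} 12 \cdot 13 = \frac{1}{4} \left(-3\right) \left(1 + 2 \left(-3\right)\right) 12 \cdot 13 = \frac{1}{4} \left(-3\right) \left(1 - 6\right) 12 \cdot 13 = \frac{1}{4} \left(-3\right) \left(-5\right) 12 \cdot 13 = \frac{15}{4} \cdot 12 \cdot 13 = 45 \cdot 13 = 585$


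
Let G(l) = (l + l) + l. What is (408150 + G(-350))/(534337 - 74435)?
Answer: 203550/229951 ≈ 0.88519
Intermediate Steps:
G(l) = 3*l (G(l) = 2*l + l = 3*l)
(408150 + G(-350))/(534337 - 74435) = (408150 + 3*(-350))/(534337 - 74435) = (408150 - 1050)/459902 = 407100*(1/459902) = 203550/229951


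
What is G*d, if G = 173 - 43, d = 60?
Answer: 7800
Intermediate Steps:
G = 130
G*d = 130*60 = 7800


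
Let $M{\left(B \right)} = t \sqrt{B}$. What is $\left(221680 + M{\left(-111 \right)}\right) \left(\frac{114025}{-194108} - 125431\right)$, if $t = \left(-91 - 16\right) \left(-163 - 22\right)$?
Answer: $- \frac{1349325956835660}{48527} - \frac{481954300172535 i \sqrt{111}}{194108} \approx -2.7806 \cdot 10^{10} - 2.6159 \cdot 10^{10} i$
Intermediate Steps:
$t = 19795$ ($t = \left(-107\right) \left(-185\right) = 19795$)
$M{\left(B \right)} = 19795 \sqrt{B}$
$\left(221680 + M{\left(-111 \right)}\right) \left(\frac{114025}{-194108} - 125431\right) = \left(221680 + 19795 \sqrt{-111}\right) \left(\frac{114025}{-194108} - 125431\right) = \left(221680 + 19795 i \sqrt{111}\right) \left(114025 \left(- \frac{1}{194108}\right) - 125431\right) = \left(221680 + 19795 i \sqrt{111}\right) \left(- \frac{114025}{194108} - 125431\right) = \left(221680 + 19795 i \sqrt{111}\right) \left(- \frac{24347274573}{194108}\right) = - \frac{1349325956835660}{48527} - \frac{481954300172535 i \sqrt{111}}{194108}$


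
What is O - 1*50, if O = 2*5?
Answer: -40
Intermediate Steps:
O = 10
O - 1*50 = 10 - 1*50 = 10 - 50 = -40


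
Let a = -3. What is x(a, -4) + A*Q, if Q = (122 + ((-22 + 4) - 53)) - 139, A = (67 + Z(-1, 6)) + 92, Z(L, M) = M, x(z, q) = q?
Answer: -14524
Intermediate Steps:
A = 165 (A = (67 + 6) + 92 = 73 + 92 = 165)
Q = -88 (Q = (122 + (-18 - 53)) - 139 = (122 - 71) - 139 = 51 - 139 = -88)
x(a, -4) + A*Q = -4 + 165*(-88) = -4 - 14520 = -14524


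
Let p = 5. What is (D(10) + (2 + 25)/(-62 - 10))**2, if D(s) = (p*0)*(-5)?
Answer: 9/64 ≈ 0.14063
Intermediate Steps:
D(s) = 0 (D(s) = (5*0)*(-5) = 0*(-5) = 0)
(D(10) + (2 + 25)/(-62 - 10))**2 = (0 + (2 + 25)/(-62 - 10))**2 = (0 + 27/(-72))**2 = (0 + 27*(-1/72))**2 = (0 - 3/8)**2 = (-3/8)**2 = 9/64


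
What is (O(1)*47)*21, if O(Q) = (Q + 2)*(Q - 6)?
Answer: -14805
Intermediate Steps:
O(Q) = (-6 + Q)*(2 + Q) (O(Q) = (2 + Q)*(-6 + Q) = (-6 + Q)*(2 + Q))
(O(1)*47)*21 = ((-12 + 1² - 4*1)*47)*21 = ((-12 + 1 - 4)*47)*21 = -15*47*21 = -705*21 = -14805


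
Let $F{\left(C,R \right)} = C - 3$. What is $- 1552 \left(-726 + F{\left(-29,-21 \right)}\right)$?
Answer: $1176416$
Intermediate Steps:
$F{\left(C,R \right)} = -3 + C$ ($F{\left(C,R \right)} = C - 3 = -3 + C$)
$- 1552 \left(-726 + F{\left(-29,-21 \right)}\right) = - 1552 \left(-726 - 32\right) = \left(-1552\right) \left(-758\right) = 1176416$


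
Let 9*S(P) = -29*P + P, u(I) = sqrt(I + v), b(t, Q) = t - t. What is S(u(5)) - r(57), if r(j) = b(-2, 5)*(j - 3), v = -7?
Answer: -28*I*sqrt(2)/9 ≈ -4.3998*I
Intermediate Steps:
b(t, Q) = 0
r(j) = 0 (r(j) = 0*(j - 3) = 0*(-3 + j) = 0)
u(I) = sqrt(-7 + I) (u(I) = sqrt(I - 7) = sqrt(-7 + I))
S(P) = -28*P/9 (S(P) = (-29*P + P)/9 = (-28*P)/9 = -28*P/9)
S(u(5)) - r(57) = -28*sqrt(-7 + 5)/9 - 1*0 = -28*I*sqrt(2)/9 + 0 = -28*I*sqrt(2)/9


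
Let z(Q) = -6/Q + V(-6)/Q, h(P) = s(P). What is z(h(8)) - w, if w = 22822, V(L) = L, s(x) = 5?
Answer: -114122/5 ≈ -22824.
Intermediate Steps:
h(P) = 5
z(Q) = -12/Q (z(Q) = -6/Q - 6/Q = -12/Q)
z(h(8)) - w = -12/5 - 1*22822 = -12*⅕ - 22822 = -12/5 - 22822 = -114122/5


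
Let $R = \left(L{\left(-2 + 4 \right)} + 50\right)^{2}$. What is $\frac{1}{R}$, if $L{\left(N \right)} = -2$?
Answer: $\frac{1}{2304} \approx 0.00043403$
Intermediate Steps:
$R = 2304$ ($R = \left(-2 + 50\right)^{2} = 48^{2} = 2304$)
$\frac{1}{R} = \frac{1}{2304}$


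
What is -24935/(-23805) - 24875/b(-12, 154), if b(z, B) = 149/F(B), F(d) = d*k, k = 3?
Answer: -54713859187/709389 ≈ -77128.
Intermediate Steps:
F(d) = 3*d (F(d) = d*3 = 3*d)
b(z, B) = 149/(3*B) (b(z, B) = 149/((3*B)) = 149*(1/(3*B)) = 149/(3*B))
-24935/(-23805) - 24875/b(-12, 154) = -24935/(-23805) - 24875/((149/3)/154) = -24935*(-1/23805) - 24875/((149/3)*(1/154)) = 4987/4761 - 24875/149/462 = 4987/4761 - 24875*462/149 = 4987/4761 - 11492250/149 = -54713859187/709389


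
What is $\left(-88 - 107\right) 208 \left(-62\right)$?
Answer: $2514720$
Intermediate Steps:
$\left(-88 - 107\right) 208 \left(-62\right) = \left(-195\right) 208 \left(-62\right) = \left(-40560\right) \left(-62\right) = 2514720$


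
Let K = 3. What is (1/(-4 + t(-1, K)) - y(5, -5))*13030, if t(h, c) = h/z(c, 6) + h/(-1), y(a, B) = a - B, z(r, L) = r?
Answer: -134209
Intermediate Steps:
t(h, c) = -h + h/c (t(h, c) = h/c + h/(-1) = h/c + h*(-1) = h/c - h = -h + h/c)
(1/(-4 + t(-1, K)) - y(5, -5))*13030 = (1/(-4 + (-1*(-1) - 1/3)) - (5 - 1*(-5)))*13030 = (1/(-4 + (1 - 1*1/3)) - (5 + 5))*13030 = (1/(-4 + (1 - 1/3)) - 1*10)*13030 = (1/(-4 + 2/3) - 10)*13030 = (1/(-10/3) - 10)*13030 = (-3/10 - 10)*13030 = -103/10*13030 = -134209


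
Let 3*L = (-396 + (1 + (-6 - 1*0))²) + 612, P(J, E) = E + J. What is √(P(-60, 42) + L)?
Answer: √561/3 ≈ 7.8951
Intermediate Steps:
L = 241/3 (L = ((-396 + (1 + (-6 - 1*0))²) + 612)/3 = ((-396 + (1 + (-6 + 0))²) + 612)/3 = ((-396 + (1 - 6)²) + 612)/3 = ((-396 + (-5)²) + 612)/3 = ((-396 + 25) + 612)/3 = (-371 + 612)/3 = (⅓)*241 = 241/3 ≈ 80.333)
√(P(-60, 42) + L) = √((42 - 60) + 241/3) = √(-18 + 241/3) = √(187/3) = √561/3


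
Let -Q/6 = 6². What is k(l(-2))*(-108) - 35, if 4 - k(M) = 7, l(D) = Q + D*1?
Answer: 289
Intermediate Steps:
Q = -216 (Q = -6*6² = -6*36 = -216)
l(D) = -216 + D (l(D) = -216 + D*1 = -216 + D)
k(M) = -3 (k(M) = 4 - 1*7 = 4 - 7 = -3)
k(l(-2))*(-108) - 35 = -3*(-108) - 35 = 324 - 35 = 289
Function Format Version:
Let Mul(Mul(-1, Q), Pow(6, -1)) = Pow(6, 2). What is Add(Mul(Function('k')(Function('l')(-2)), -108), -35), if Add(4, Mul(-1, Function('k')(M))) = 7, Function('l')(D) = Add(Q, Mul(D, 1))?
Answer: 289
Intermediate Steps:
Q = -216 (Q = Mul(-6, Pow(6, 2)) = Mul(-6, 36) = -216)
Function('l')(D) = Add(-216, D) (Function('l')(D) = Add(-216, Mul(D, 1)) = Add(-216, D))
Function('k')(M) = -3 (Function('k')(M) = Add(4, Mul(-1, 7)) = Add(4, -7) = -3)
Add(Mul(Function('k')(Function('l')(-2)), -108), -35) = Add(Mul(-3, -108), -35) = Add(324, -35) = 289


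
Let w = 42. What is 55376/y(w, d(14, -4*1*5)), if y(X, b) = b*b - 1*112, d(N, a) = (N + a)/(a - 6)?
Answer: -9358544/18919 ≈ -494.66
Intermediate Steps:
d(N, a) = (N + a)/(-6 + a)
y(X, b) = -112 + b² (y(X, b) = b² - 112 = -112 + b²)
55376/y(w, d(14, -4*1*5)) = 55376/(-112 + ((14 - 4*1*5)/(-6 - 4*1*5))²) = 55376/(-112 + ((14 - 4*5)/(-6 - 4*5))²) = 55376/(-112 + ((14 - 20)/(-6 - 20))²) = 55376/(-112 + (-6/(-26))²) = 55376/(-112 + (-1/26*(-6))²) = 55376/(-112 + (3/13)²) = 55376/(-112 + 9/169) = 55376/(-18919/169) = 55376*(-169/18919) = -9358544/18919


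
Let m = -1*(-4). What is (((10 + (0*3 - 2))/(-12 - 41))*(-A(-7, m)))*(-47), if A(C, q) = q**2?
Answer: -6016/53 ≈ -113.51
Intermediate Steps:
m = 4
(((10 + (0*3 - 2))/(-12 - 41))*(-A(-7, m)))*(-47) = (((10 + (0*3 - 2))/(-12 - 41))*(-1*4**2))*(-47) = (((10 + (0 - 2))/(-53))*(-1*16))*(-47) = (((10 - 2)*(-1/53))*(-16))*(-47) = ((8*(-1/53))*(-16))*(-47) = -8/53*(-16)*(-47) = (128/53)*(-47) = -6016/53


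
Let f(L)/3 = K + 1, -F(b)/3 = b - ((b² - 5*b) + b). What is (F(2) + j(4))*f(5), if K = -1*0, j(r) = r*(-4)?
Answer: -102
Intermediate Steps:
j(r) = -4*r
F(b) = -15*b + 3*b² (F(b) = -3*(b - ((b² - 5*b) + b)) = -3*(b - (b² - 4*b)) = -3*(b + (-b² + 4*b)) = -3*(-b² + 5*b) = -15*b + 3*b²)
K = 0
f(L) = 3 (f(L) = 3*(0 + 1) = 3*1 = 3)
(F(2) + j(4))*f(5) = (3*2*(-5 + 2) - 4*4)*3 = (3*2*(-3) - 16)*3 = (-18 - 16)*3 = -34*3 = -102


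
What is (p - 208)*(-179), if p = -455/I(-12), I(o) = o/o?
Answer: 118677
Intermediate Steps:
I(o) = 1
p = -455 (p = -455/1 = -455*1 = -455)
(p - 208)*(-179) = (-455 - 208)*(-179) = -663*(-179) = 118677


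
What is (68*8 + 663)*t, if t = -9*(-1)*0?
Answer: 0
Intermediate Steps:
t = 0 (t = 9*0 = 0)
(68*8 + 663)*t = (68*8 + 663)*0 = (544 + 663)*0 = 1207*0 = 0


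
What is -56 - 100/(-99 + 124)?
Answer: -60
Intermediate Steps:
-56 - 100/(-99 + 124) = -56 - 100/25 = -56 - 100*1/25 = -56 - 4 = -60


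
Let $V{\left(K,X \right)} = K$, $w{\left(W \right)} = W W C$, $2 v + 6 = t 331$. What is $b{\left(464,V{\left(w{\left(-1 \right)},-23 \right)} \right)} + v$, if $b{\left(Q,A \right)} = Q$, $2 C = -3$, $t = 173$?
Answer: $\frac{58185}{2} \approx 29093.0$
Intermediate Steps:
$C = - \frac{3}{2}$ ($C = \frac{1}{2} \left(-3\right) = - \frac{3}{2} \approx -1.5$)
$v = \frac{57257}{2}$ ($v = -3 + \frac{173 \cdot 331}{2} = -3 + \frac{1}{2} \cdot 57263 = -3 + \frac{57263}{2} = \frac{57257}{2} \approx 28629.0$)
$w{\left(W \right)} = - \frac{3 W^{2}}{2}$ ($w{\left(W \right)} = W W \left(- \frac{3}{2}\right) = W^{2} \left(- \frac{3}{2}\right) = - \frac{3 W^{2}}{2}$)
$b{\left(464,V{\left(w{\left(-1 \right)},-23 \right)} \right)} + v = 464 + \frac{57257}{2} = \frac{58185}{2}$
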